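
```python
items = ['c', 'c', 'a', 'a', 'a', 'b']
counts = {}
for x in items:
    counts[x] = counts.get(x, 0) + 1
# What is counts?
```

Initial: counts = {}, items = ['c', 'c', 'a', 'a', 'a', 'b']
See 'c': counts = {'c': 1}
See 'c': counts = {'c': 2}
See 'a': counts = {'c': 2, 'a': 1}
See 'a': counts = {'c': 2, 'a': 2}
See 'a': counts = {'c': 2, 'a': 3}
See 'b': counts = {'c': 2, 'a': 3, 'b': 1}

{'c': 2, 'a': 3, 'b': 1}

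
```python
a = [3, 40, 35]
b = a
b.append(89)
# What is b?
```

After line 1: a = [3, 40, 35]
After line 2 (b = a is an alias, same object): a = [3, 40, 35], b = [3, 40, 35]
After line 3 (b.append mutates the shared list): a = [3, 40, 35, 89], b = [3, 40, 35, 89]

[3, 40, 35, 89]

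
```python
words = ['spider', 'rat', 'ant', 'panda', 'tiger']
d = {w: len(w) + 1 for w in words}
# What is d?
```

{'spider': 7, 'rat': 4, 'ant': 4, 'panda': 6, 'tiger': 6}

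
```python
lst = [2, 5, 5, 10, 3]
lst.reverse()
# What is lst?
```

[3, 10, 5, 5, 2]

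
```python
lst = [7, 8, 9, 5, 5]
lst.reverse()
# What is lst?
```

[5, 5, 9, 8, 7]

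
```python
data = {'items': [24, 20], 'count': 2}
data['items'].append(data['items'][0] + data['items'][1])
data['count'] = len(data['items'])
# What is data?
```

After line 1: data = {'items': [24, 20], 'count': 2}
After line 2 (append 24 + 20 = 44): data = {'items': [24, 20, 44], 'count': 2}
After line 3 (count = len(items) = 3): data = {'items': [24, 20, 44], 'count': 3}

{'items': [24, 20, 44], 'count': 3}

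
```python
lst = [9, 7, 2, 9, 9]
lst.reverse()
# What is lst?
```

[9, 9, 2, 7, 9]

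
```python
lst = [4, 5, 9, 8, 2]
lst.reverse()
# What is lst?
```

[2, 8, 9, 5, 4]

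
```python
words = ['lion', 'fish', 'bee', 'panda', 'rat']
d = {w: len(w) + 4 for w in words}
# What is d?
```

{'lion': 8, 'fish': 8, 'bee': 7, 'panda': 9, 'rat': 7}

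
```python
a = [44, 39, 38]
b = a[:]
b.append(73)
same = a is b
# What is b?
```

After line 1: a = [44, 39, 38]
After line 2 (b = a[:] is a shallow copy, new object): a = [44, 39, 38], b = [44, 39, 38]
After line 3 (append only mutates b): a = [44, 39, 38], b = [44, 39, 38, 73]
After line 4 (same = a is b; different objects -> False): same = False

[44, 39, 38, 73]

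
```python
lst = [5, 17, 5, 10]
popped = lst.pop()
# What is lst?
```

[5, 17, 5]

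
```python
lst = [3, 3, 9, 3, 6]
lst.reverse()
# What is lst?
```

[6, 3, 9, 3, 3]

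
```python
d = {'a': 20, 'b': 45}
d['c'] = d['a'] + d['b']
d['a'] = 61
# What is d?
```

After line 1: d = {'a': 20, 'b': 45}
After line 2 (d['c'] = 20 + 45): d = {'a': 20, 'b': 45, 'c': 65}
After line 3: d = {'a': 61, 'b': 45, 'c': 65}

{'a': 61, 'b': 45, 'c': 65}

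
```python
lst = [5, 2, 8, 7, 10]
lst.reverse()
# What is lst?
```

[10, 7, 8, 2, 5]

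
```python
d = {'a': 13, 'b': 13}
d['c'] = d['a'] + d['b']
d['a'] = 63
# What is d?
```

After line 1: d = {'a': 13, 'b': 13}
After line 2 (d['c'] = 13 + 13): d = {'a': 13, 'b': 13, 'c': 26}
After line 3: d = {'a': 63, 'b': 13, 'c': 26}

{'a': 63, 'b': 13, 'c': 26}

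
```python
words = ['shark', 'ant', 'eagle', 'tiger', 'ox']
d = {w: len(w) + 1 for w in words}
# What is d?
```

{'shark': 6, 'ant': 4, 'eagle': 6, 'tiger': 6, 'ox': 3}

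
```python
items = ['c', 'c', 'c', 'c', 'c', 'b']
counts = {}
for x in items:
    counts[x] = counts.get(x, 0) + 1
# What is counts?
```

Initial: counts = {}, items = ['c', 'c', 'c', 'c', 'c', 'b']
See 'c': counts = {'c': 1}
See 'c': counts = {'c': 2}
See 'c': counts = {'c': 3}
See 'c': counts = {'c': 4}
See 'c': counts = {'c': 5}
See 'b': counts = {'c': 5, 'b': 1}

{'c': 5, 'b': 1}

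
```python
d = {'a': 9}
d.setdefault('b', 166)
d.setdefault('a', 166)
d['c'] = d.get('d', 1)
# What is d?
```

After line 1: d = {'a': 9}
After line 2 (setdefault adds 'b'=166): d = {'a': 9, 'b': 166}
After line 3 (setdefault 'a' no-op, already exists): d = {'a': 9, 'b': 166}
After line 4 (get('d', 1) returns default since 'd' not in d): d = {'a': 9, 'b': 166, 'c': 1}

{'a': 9, 'b': 166, 'c': 1}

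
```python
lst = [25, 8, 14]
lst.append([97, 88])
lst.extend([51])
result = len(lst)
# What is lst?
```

After line 1: lst = [25, 8, 14]
After line 2 (append adds [97, 88] as single element): lst = [25, 8, 14, [97, 88]]
After line 3 (extend unpacks [51], adds 51): lst = [25, 8, 14, [97, 88], 51]
After line 4: result = len(lst) = 5

[25, 8, 14, [97, 88], 51]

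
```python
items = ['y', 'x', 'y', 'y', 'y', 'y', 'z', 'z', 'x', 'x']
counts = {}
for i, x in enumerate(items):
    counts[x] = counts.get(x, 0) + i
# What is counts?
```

Initial: counts = {}, items = ['y', 'x', 'y', 'y', 'y', 'y', 'z', 'z', 'x', 'x']
i=0, x='y': counts = {'y': 0}
i=1, x='x': counts = {'y': 0, 'x': 1}
i=2, x='y': counts = {'y': 2, 'x': 1}
i=3, x='y': counts = {'y': 5, 'x': 1}
i=4, x='y': counts = {'y': 9, 'x': 1}
i=5, x='y': counts = {'y': 14, 'x': 1}
i=6, x='z': counts = {'y': 14, 'x': 1, 'z': 6}
i=7, x='z': counts = {'y': 14, 'x': 1, 'z': 13}
i=8, x='x': counts = {'y': 14, 'x': 9, 'z': 13}
i=9, x='x': counts = {'y': 14, 'x': 18, 'z': 13}

{'y': 14, 'x': 18, 'z': 13}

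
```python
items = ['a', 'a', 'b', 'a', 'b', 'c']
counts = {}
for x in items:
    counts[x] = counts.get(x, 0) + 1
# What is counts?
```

Initial: counts = {}, items = ['a', 'a', 'b', 'a', 'b', 'c']
See 'a': counts = {'a': 1}
See 'a': counts = {'a': 2}
See 'b': counts = {'a': 2, 'b': 1}
See 'a': counts = {'a': 3, 'b': 1}
See 'b': counts = {'a': 3, 'b': 2}
See 'c': counts = {'a': 3, 'b': 2, 'c': 1}

{'a': 3, 'b': 2, 'c': 1}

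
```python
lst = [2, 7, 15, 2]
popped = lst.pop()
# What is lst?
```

[2, 7, 15]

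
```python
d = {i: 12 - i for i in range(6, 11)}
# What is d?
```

{6: 6, 7: 5, 8: 4, 9: 3, 10: 2}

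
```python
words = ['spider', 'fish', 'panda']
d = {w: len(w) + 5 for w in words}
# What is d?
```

{'spider': 11, 'fish': 9, 'panda': 10}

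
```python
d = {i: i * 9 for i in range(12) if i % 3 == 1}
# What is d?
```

{1: 9, 4: 36, 7: 63, 10: 90}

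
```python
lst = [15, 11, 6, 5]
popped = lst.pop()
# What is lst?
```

[15, 11, 6]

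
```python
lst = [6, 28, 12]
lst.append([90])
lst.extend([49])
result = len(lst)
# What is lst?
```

After line 1: lst = [6, 28, 12]
After line 2 (append adds [90] as single element): lst = [6, 28, 12, [90]]
After line 3 (extend unpacks [49], adds 49): lst = [6, 28, 12, [90], 49]
After line 4: result = len(lst) = 5

[6, 28, 12, [90], 49]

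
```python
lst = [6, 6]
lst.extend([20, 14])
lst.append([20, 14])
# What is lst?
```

After line 1: lst = [6, 6]
After line 2 (extend unpacks [20, 14]): lst = [6, 6, 20, 14]
After line 3 (append adds [20, 14] as single element): lst = [6, 6, 20, 14, [20, 14]]

[6, 6, 20, 14, [20, 14]]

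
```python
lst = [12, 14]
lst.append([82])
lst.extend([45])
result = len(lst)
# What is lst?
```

After line 1: lst = [12, 14]
After line 2 (append adds [82] as single element): lst = [12, 14, [82]]
After line 3 (extend unpacks [45], adds 45): lst = [12, 14, [82], 45]
After line 4: result = len(lst) = 4

[12, 14, [82], 45]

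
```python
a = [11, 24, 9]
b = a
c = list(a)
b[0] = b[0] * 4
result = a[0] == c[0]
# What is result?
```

After line 1: a = [11, 24, 9]
After line 2 (b = a, alias): a = [11, 24, 9], b = [11, 24, 9]
After line 3 (c = list(a) is a copy, new object): c = [11, 24, 9]
After line 4 (b[0] = 11 * 4 = 44; mutates shared a/b): a = b = [44, 24, 9], c = [11, 24, 9]
After line 5 (a[0] = 44, c[0] = 11; result = False)

False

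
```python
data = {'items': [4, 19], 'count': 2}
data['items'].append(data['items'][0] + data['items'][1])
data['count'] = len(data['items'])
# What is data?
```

After line 1: data = {'items': [4, 19], 'count': 2}
After line 2 (append 4 + 19 = 23): data = {'items': [4, 19, 23], 'count': 2}
After line 3 (count = len(items) = 3): data = {'items': [4, 19, 23], 'count': 3}

{'items': [4, 19, 23], 'count': 3}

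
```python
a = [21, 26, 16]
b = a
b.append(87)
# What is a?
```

After line 1: a = [21, 26, 16]
After line 2 (b = a is an alias, same object): a = [21, 26, 16], b = [21, 26, 16]
After line 3 (b.append mutates the shared list): a = [21, 26, 16, 87], b = [21, 26, 16, 87]

[21, 26, 16, 87]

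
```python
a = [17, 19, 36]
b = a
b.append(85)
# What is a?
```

After line 1: a = [17, 19, 36]
After line 2 (b = a is an alias, same object): a = [17, 19, 36], b = [17, 19, 36]
After line 3 (b.append mutates the shared list): a = [17, 19, 36, 85], b = [17, 19, 36, 85]

[17, 19, 36, 85]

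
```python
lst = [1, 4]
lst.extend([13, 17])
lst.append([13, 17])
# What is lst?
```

After line 1: lst = [1, 4]
After line 2 (extend unpacks [13, 17]): lst = [1, 4, 13, 17]
After line 3 (append adds [13, 17] as single element): lst = [1, 4, 13, 17, [13, 17]]

[1, 4, 13, 17, [13, 17]]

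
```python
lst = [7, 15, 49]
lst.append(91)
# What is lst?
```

[7, 15, 49, 91]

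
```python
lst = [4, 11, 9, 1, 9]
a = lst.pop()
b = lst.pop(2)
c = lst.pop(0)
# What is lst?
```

After line 1: lst = [4, 11, 9, 1, 9]
After line 2 (pop() -> a = 9): lst = [4, 11, 9, 1]
After line 3 (pop(2) -> b = 9): lst = [4, 11, 1]
After line 4 (pop(0) -> c = 4): lst = [11, 1]

[11, 1]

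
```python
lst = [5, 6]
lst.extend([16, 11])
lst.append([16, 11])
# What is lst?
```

After line 1: lst = [5, 6]
After line 2 (extend unpacks [16, 11]): lst = [5, 6, 16, 11]
After line 3 (append adds [16, 11] as single element): lst = [5, 6, 16, 11, [16, 11]]

[5, 6, 16, 11, [16, 11]]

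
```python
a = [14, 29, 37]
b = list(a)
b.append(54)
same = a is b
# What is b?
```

After line 1: a = [14, 29, 37]
After line 2 (b = list(a) is a shallow copy, new object): a = [14, 29, 37], b = [14, 29, 37]
After line 3 (append only mutates b): a = [14, 29, 37], b = [14, 29, 37, 54]
After line 4 (same = a is b; different objects -> False): same = False

[14, 29, 37, 54]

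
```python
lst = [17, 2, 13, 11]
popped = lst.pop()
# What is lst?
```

[17, 2, 13]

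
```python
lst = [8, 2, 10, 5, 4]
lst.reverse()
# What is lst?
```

[4, 5, 10, 2, 8]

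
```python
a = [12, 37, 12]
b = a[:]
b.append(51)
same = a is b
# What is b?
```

After line 1: a = [12, 37, 12]
After line 2 (b = a[:] is a shallow copy, new object): a = [12, 37, 12], b = [12, 37, 12]
After line 3 (append only mutates b): a = [12, 37, 12], b = [12, 37, 12, 51]
After line 4 (same = a is b; different objects -> False): same = False

[12, 37, 12, 51]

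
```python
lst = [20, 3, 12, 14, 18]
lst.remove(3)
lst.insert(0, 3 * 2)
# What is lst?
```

After line 1: lst = [20, 3, 12, 14, 18]
After line 2 (remove first 3): lst = [20, 12, 14, 18]
After line 3 (insert 6 at index 0): lst = [6, 20, 12, 14, 18]

[6, 20, 12, 14, 18]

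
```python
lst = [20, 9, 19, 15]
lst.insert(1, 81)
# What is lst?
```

[20, 81, 9, 19, 15]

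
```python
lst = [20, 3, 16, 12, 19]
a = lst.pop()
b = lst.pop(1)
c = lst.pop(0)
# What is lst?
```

After line 1: lst = [20, 3, 16, 12, 19]
After line 2 (pop() -> a = 19): lst = [20, 3, 16, 12]
After line 3 (pop(1) -> b = 3): lst = [20, 16, 12]
After line 4 (pop(0) -> c = 20): lst = [16, 12]

[16, 12]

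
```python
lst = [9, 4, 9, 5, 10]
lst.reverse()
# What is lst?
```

[10, 5, 9, 4, 9]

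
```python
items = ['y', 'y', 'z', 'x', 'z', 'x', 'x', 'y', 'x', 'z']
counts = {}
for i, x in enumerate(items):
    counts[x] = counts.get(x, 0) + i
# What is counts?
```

Initial: counts = {}, items = ['y', 'y', 'z', 'x', 'z', 'x', 'x', 'y', 'x', 'z']
i=0, x='y': counts = {'y': 0}
i=1, x='y': counts = {'y': 1}
i=2, x='z': counts = {'y': 1, 'z': 2}
i=3, x='x': counts = {'y': 1, 'z': 2, 'x': 3}
i=4, x='z': counts = {'y': 1, 'z': 6, 'x': 3}
i=5, x='x': counts = {'y': 1, 'z': 6, 'x': 8}
i=6, x='x': counts = {'y': 1, 'z': 6, 'x': 14}
i=7, x='y': counts = {'y': 8, 'z': 6, 'x': 14}
i=8, x='x': counts = {'y': 8, 'z': 6, 'x': 22}
i=9, x='z': counts = {'y': 8, 'z': 15, 'x': 22}

{'y': 8, 'z': 15, 'x': 22}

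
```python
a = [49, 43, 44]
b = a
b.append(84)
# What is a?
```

After line 1: a = [49, 43, 44]
After line 2 (b = a is an alias, same object): a = [49, 43, 44], b = [49, 43, 44]
After line 3 (b.append mutates the shared list): a = [49, 43, 44, 84], b = [49, 43, 44, 84]

[49, 43, 44, 84]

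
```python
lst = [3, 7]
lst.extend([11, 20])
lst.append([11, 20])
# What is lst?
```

After line 1: lst = [3, 7]
After line 2 (extend unpacks [11, 20]): lst = [3, 7, 11, 20]
After line 3 (append adds [11, 20] as single element): lst = [3, 7, 11, 20, [11, 20]]

[3, 7, 11, 20, [11, 20]]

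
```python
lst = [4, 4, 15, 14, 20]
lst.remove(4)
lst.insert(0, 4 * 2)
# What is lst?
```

After line 1: lst = [4, 4, 15, 14, 20]
After line 2 (remove first 4): lst = [4, 15, 14, 20]
After line 3 (insert 8 at index 0): lst = [8, 4, 15, 14, 20]

[8, 4, 15, 14, 20]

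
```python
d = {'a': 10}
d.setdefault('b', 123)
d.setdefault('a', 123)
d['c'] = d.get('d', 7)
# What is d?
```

After line 1: d = {'a': 10}
After line 2 (setdefault adds 'b'=123): d = {'a': 10, 'b': 123}
After line 3 (setdefault 'a' no-op, already exists): d = {'a': 10, 'b': 123}
After line 4 (get('d', 7) returns default since 'd' not in d): d = {'a': 10, 'b': 123, 'c': 7}

{'a': 10, 'b': 123, 'c': 7}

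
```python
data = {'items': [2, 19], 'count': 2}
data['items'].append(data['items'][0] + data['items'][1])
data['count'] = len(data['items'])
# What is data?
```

After line 1: data = {'items': [2, 19], 'count': 2}
After line 2 (append 2 + 19 = 21): data = {'items': [2, 19, 21], 'count': 2}
After line 3 (count = len(items) = 3): data = {'items': [2, 19, 21], 'count': 3}

{'items': [2, 19, 21], 'count': 3}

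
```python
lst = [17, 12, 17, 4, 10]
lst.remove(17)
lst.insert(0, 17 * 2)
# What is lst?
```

After line 1: lst = [17, 12, 17, 4, 10]
After line 2 (remove first 17): lst = [12, 17, 4, 10]
After line 3 (insert 34 at index 0): lst = [34, 12, 17, 4, 10]

[34, 12, 17, 4, 10]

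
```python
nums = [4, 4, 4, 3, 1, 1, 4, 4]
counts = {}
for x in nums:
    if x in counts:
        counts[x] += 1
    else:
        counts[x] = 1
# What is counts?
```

Initial: counts = {}, nums = [4, 4, 4, 3, 1, 1, 4, 4]
See 4: counts = {4: 1}
See 4: counts = {4: 2}
See 4: counts = {4: 3}
See 3: counts = {4: 3, 3: 1}
See 1: counts = {4: 3, 3: 1, 1: 1}
See 1: counts = {4: 3, 3: 1, 1: 2}
See 4: counts = {4: 4, 3: 1, 1: 2}
See 4: counts = {4: 5, 3: 1, 1: 2}

{4: 5, 3: 1, 1: 2}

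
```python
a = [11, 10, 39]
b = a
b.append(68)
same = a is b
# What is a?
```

After line 1: a = [11, 10, 39]
After line 2 (b = a is an alias, same object): a = [11, 10, 39], b = [11, 10, 39]
After line 3 (b.append mutates the shared list): a = [11, 10, 39, 68], b = [11, 10, 39, 68]
After line 4 (same = a is b; same object -> True): same = True

[11, 10, 39, 68]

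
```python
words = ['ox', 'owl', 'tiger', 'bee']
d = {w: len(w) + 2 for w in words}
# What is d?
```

{'ox': 4, 'owl': 5, 'tiger': 7, 'bee': 5}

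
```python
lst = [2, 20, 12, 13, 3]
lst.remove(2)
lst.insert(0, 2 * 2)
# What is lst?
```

After line 1: lst = [2, 20, 12, 13, 3]
After line 2 (remove first 2): lst = [20, 12, 13, 3]
After line 3 (insert 4 at index 0): lst = [4, 20, 12, 13, 3]

[4, 20, 12, 13, 3]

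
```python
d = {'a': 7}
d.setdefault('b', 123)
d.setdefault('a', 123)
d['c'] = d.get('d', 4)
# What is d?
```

After line 1: d = {'a': 7}
After line 2 (setdefault adds 'b'=123): d = {'a': 7, 'b': 123}
After line 3 (setdefault 'a' no-op, already exists): d = {'a': 7, 'b': 123}
After line 4 (get('d', 4) returns default since 'd' not in d): d = {'a': 7, 'b': 123, 'c': 4}

{'a': 7, 'b': 123, 'c': 4}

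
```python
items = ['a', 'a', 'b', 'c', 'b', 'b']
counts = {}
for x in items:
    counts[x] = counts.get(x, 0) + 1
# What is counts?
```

Initial: counts = {}, items = ['a', 'a', 'b', 'c', 'b', 'b']
See 'a': counts = {'a': 1}
See 'a': counts = {'a': 2}
See 'b': counts = {'a': 2, 'b': 1}
See 'c': counts = {'a': 2, 'b': 1, 'c': 1}
See 'b': counts = {'a': 2, 'b': 2, 'c': 1}
See 'b': counts = {'a': 2, 'b': 3, 'c': 1}

{'a': 2, 'b': 3, 'c': 1}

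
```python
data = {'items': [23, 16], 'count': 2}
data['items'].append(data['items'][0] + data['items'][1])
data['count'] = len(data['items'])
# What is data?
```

After line 1: data = {'items': [23, 16], 'count': 2}
After line 2 (append 23 + 16 = 39): data = {'items': [23, 16, 39], 'count': 2}
After line 3 (count = len(items) = 3): data = {'items': [23, 16, 39], 'count': 3}

{'items': [23, 16, 39], 'count': 3}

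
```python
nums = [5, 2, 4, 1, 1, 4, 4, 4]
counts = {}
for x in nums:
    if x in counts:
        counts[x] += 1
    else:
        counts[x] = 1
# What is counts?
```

Initial: counts = {}, nums = [5, 2, 4, 1, 1, 4, 4, 4]
See 5: counts = {5: 1}
See 2: counts = {5: 1, 2: 1}
See 4: counts = {5: 1, 2: 1, 4: 1}
See 1: counts = {5: 1, 2: 1, 4: 1, 1: 1}
See 1: counts = {5: 1, 2: 1, 4: 1, 1: 2}
See 4: counts = {5: 1, 2: 1, 4: 2, 1: 2}
See 4: counts = {5: 1, 2: 1, 4: 3, 1: 2}
See 4: counts = {5: 1, 2: 1, 4: 4, 1: 2}

{5: 1, 2: 1, 4: 4, 1: 2}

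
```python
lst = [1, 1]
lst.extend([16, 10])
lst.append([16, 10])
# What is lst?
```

After line 1: lst = [1, 1]
After line 2 (extend unpacks [16, 10]): lst = [1, 1, 16, 10]
After line 3 (append adds [16, 10] as single element): lst = [1, 1, 16, 10, [16, 10]]

[1, 1, 16, 10, [16, 10]]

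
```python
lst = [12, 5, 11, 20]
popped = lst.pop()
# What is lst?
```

[12, 5, 11]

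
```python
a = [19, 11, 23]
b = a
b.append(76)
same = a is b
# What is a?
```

After line 1: a = [19, 11, 23]
After line 2 (b = a is an alias, same object): a = [19, 11, 23], b = [19, 11, 23]
After line 3 (b.append mutates the shared list): a = [19, 11, 23, 76], b = [19, 11, 23, 76]
After line 4 (same = a is b; same object -> True): same = True

[19, 11, 23, 76]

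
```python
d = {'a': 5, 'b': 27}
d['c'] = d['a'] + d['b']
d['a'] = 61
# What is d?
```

After line 1: d = {'a': 5, 'b': 27}
After line 2 (d['c'] = 5 + 27): d = {'a': 5, 'b': 27, 'c': 32}
After line 3: d = {'a': 61, 'b': 27, 'c': 32}

{'a': 61, 'b': 27, 'c': 32}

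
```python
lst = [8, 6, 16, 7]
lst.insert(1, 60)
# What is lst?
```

[8, 60, 6, 16, 7]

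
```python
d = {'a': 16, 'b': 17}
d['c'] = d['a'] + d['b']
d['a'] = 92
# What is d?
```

After line 1: d = {'a': 16, 'b': 17}
After line 2 (d['c'] = 16 + 17): d = {'a': 16, 'b': 17, 'c': 33}
After line 3: d = {'a': 92, 'b': 17, 'c': 33}

{'a': 92, 'b': 17, 'c': 33}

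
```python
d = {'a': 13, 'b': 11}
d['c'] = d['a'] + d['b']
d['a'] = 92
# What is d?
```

After line 1: d = {'a': 13, 'b': 11}
After line 2 (d['c'] = 13 + 11): d = {'a': 13, 'b': 11, 'c': 24}
After line 3: d = {'a': 92, 'b': 11, 'c': 24}

{'a': 92, 'b': 11, 'c': 24}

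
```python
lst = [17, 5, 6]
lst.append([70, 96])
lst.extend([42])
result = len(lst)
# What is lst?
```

After line 1: lst = [17, 5, 6]
After line 2 (append adds [70, 96] as single element): lst = [17, 5, 6, [70, 96]]
After line 3 (extend unpacks [42], adds 42): lst = [17, 5, 6, [70, 96], 42]
After line 4: result = len(lst) = 5

[17, 5, 6, [70, 96], 42]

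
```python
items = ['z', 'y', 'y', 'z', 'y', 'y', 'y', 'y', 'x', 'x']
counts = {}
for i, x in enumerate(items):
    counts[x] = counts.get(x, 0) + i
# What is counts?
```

Initial: counts = {}, items = ['z', 'y', 'y', 'z', 'y', 'y', 'y', 'y', 'x', 'x']
i=0, x='z': counts = {'z': 0}
i=1, x='y': counts = {'z': 0, 'y': 1}
i=2, x='y': counts = {'z': 0, 'y': 3}
i=3, x='z': counts = {'z': 3, 'y': 3}
i=4, x='y': counts = {'z': 3, 'y': 7}
i=5, x='y': counts = {'z': 3, 'y': 12}
i=6, x='y': counts = {'z': 3, 'y': 18}
i=7, x='y': counts = {'z': 3, 'y': 25}
i=8, x='x': counts = {'z': 3, 'y': 25, 'x': 8}
i=9, x='x': counts = {'z': 3, 'y': 25, 'x': 17}

{'z': 3, 'y': 25, 'x': 17}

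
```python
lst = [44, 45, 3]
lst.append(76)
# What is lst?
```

[44, 45, 3, 76]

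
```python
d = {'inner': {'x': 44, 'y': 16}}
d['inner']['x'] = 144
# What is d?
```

After line 1: d = {'inner': {'x': 44, 'y': 16}}
After line 2 (inner x overwritten): d = {'inner': {'x': 144, 'y': 16}}

{'inner': {'x': 144, 'y': 16}}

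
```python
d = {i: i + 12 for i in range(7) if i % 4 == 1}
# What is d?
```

{1: 13, 5: 17}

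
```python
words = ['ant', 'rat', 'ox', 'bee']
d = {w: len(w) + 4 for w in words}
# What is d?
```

{'ant': 7, 'rat': 7, 'ox': 6, 'bee': 7}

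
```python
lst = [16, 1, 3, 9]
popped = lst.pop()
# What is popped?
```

9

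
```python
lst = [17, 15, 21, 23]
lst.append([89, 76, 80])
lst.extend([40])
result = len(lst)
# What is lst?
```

After line 1: lst = [17, 15, 21, 23]
After line 2 (append adds [89, 76, 80] as single element): lst = [17, 15, 21, 23, [89, 76, 80]]
After line 3 (extend unpacks [40], adds 40): lst = [17, 15, 21, 23, [89, 76, 80], 40]
After line 4: result = len(lst) = 6

[17, 15, 21, 23, [89, 76, 80], 40]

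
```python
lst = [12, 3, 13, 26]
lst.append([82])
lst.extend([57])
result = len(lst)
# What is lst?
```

After line 1: lst = [12, 3, 13, 26]
After line 2 (append adds [82] as single element): lst = [12, 3, 13, 26, [82]]
After line 3 (extend unpacks [57], adds 57): lst = [12, 3, 13, 26, [82], 57]
After line 4: result = len(lst) = 6

[12, 3, 13, 26, [82], 57]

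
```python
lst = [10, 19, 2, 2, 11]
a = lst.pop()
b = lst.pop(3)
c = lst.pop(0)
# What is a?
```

After line 1: lst = [10, 19, 2, 2, 11]
After line 2 (pop() -> a = 11): lst = [10, 19, 2, 2]
After line 3 (pop(3) -> b = 2): lst = [10, 19, 2]
After line 4 (pop(0) -> c = 10): lst = [19, 2]

11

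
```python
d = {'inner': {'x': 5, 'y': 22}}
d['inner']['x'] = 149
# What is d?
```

After line 1: d = {'inner': {'x': 5, 'y': 22}}
After line 2 (inner x overwritten): d = {'inner': {'x': 149, 'y': 22}}

{'inner': {'x': 149, 'y': 22}}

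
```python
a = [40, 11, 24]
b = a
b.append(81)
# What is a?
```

After line 1: a = [40, 11, 24]
After line 2 (b = a is an alias, same object): a = [40, 11, 24], b = [40, 11, 24]
After line 3 (b.append mutates the shared list): a = [40, 11, 24, 81], b = [40, 11, 24, 81]

[40, 11, 24, 81]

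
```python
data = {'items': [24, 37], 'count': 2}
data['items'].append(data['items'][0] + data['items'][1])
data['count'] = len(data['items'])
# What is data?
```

After line 1: data = {'items': [24, 37], 'count': 2}
After line 2 (append 24 + 37 = 61): data = {'items': [24, 37, 61], 'count': 2}
After line 3 (count = len(items) = 3): data = {'items': [24, 37, 61], 'count': 3}

{'items': [24, 37, 61], 'count': 3}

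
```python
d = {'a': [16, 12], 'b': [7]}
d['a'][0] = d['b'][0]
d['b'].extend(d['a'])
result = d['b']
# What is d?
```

After line 1: d = {'a': [16, 12], 'b': [7]}
After line 2 (a[0] = b[0] = 7): d = {'a': [7, 12], 'b': [7]}
After line 3 (b.extend(a) appends [7, 12]): d = {'a': [7, 12], 'b': [7, 7, 12]}
After line 4: result = d['b'] = [7, 7, 12]

{'a': [7, 12], 'b': [7, 7, 12]}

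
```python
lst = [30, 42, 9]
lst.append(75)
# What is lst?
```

[30, 42, 9, 75]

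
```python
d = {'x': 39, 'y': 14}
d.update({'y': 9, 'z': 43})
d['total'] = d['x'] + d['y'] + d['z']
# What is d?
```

After line 1: d = {'x': 39, 'y': 14}
After line 2 (y overwritten, z added): d = {'x': 39, 'y': 9, 'z': 43}
After line 3 (total = 39 + 9 + 43 = 91): d = {'x': 39, 'y': 9, 'z': 43, 'total': 91}

{'x': 39, 'y': 9, 'z': 43, 'total': 91}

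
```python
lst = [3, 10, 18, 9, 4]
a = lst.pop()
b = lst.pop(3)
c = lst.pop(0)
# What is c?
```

After line 1: lst = [3, 10, 18, 9, 4]
After line 2 (pop() -> a = 4): lst = [3, 10, 18, 9]
After line 3 (pop(3) -> b = 9): lst = [3, 10, 18]
After line 4 (pop(0) -> c = 3): lst = [10, 18]

3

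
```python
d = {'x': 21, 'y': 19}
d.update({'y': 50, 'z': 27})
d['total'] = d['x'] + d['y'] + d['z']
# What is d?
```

After line 1: d = {'x': 21, 'y': 19}
After line 2 (y overwritten, z added): d = {'x': 21, 'y': 50, 'z': 27}
After line 3 (total = 21 + 50 + 27 = 98): d = {'x': 21, 'y': 50, 'z': 27, 'total': 98}

{'x': 21, 'y': 50, 'z': 27, 'total': 98}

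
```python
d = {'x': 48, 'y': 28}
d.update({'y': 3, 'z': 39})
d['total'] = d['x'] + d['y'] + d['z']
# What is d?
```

After line 1: d = {'x': 48, 'y': 28}
After line 2 (y overwritten, z added): d = {'x': 48, 'y': 3, 'z': 39}
After line 3 (total = 48 + 3 + 39 = 90): d = {'x': 48, 'y': 3, 'z': 39, 'total': 90}

{'x': 48, 'y': 3, 'z': 39, 'total': 90}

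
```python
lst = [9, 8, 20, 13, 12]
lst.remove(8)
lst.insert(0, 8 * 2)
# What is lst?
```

After line 1: lst = [9, 8, 20, 13, 12]
After line 2 (remove first 8): lst = [9, 20, 13, 12]
After line 3 (insert 16 at index 0): lst = [16, 9, 20, 13, 12]

[16, 9, 20, 13, 12]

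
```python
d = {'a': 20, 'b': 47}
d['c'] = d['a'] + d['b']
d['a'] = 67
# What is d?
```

After line 1: d = {'a': 20, 'b': 47}
After line 2 (d['c'] = 20 + 47): d = {'a': 20, 'b': 47, 'c': 67}
After line 3: d = {'a': 67, 'b': 47, 'c': 67}

{'a': 67, 'b': 47, 'c': 67}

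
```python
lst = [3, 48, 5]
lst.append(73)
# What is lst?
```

[3, 48, 5, 73]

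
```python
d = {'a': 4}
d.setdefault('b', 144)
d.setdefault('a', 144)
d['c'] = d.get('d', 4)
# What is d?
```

After line 1: d = {'a': 4}
After line 2 (setdefault adds 'b'=144): d = {'a': 4, 'b': 144}
After line 3 (setdefault 'a' no-op, already exists): d = {'a': 4, 'b': 144}
After line 4 (get('d', 4) returns default since 'd' not in d): d = {'a': 4, 'b': 144, 'c': 4}

{'a': 4, 'b': 144, 'c': 4}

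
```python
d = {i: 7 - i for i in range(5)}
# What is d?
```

{0: 7, 1: 6, 2: 5, 3: 4, 4: 3}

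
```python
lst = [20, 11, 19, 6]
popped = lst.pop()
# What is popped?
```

6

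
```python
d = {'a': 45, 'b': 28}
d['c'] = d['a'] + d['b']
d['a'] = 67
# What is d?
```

After line 1: d = {'a': 45, 'b': 28}
After line 2 (d['c'] = 45 + 28): d = {'a': 45, 'b': 28, 'c': 73}
After line 3: d = {'a': 67, 'b': 28, 'c': 73}

{'a': 67, 'b': 28, 'c': 73}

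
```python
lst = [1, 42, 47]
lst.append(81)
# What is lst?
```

[1, 42, 47, 81]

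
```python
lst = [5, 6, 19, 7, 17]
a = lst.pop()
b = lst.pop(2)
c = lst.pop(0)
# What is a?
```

After line 1: lst = [5, 6, 19, 7, 17]
After line 2 (pop() -> a = 17): lst = [5, 6, 19, 7]
After line 3 (pop(2) -> b = 19): lst = [5, 6, 7]
After line 4 (pop(0) -> c = 5): lst = [6, 7]

17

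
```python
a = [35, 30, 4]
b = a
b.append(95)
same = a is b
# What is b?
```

After line 1: a = [35, 30, 4]
After line 2 (b = a is an alias, same object): a = [35, 30, 4], b = [35, 30, 4]
After line 3 (b.append mutates the shared list): a = [35, 30, 4, 95], b = [35, 30, 4, 95]
After line 4 (same = a is b; same object -> True): same = True

[35, 30, 4, 95]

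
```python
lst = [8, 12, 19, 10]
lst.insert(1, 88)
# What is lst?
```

[8, 88, 12, 19, 10]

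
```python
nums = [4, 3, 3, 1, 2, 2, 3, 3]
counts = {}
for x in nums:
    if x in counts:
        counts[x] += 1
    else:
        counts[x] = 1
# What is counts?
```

Initial: counts = {}, nums = [4, 3, 3, 1, 2, 2, 3, 3]
See 4: counts = {4: 1}
See 3: counts = {4: 1, 3: 1}
See 3: counts = {4: 1, 3: 2}
See 1: counts = {4: 1, 3: 2, 1: 1}
See 2: counts = {4: 1, 3: 2, 1: 1, 2: 1}
See 2: counts = {4: 1, 3: 2, 1: 1, 2: 2}
See 3: counts = {4: 1, 3: 3, 1: 1, 2: 2}
See 3: counts = {4: 1, 3: 4, 1: 1, 2: 2}

{4: 1, 3: 4, 1: 1, 2: 2}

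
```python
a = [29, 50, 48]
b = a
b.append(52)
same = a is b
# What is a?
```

After line 1: a = [29, 50, 48]
After line 2 (b = a is an alias, same object): a = [29, 50, 48], b = [29, 50, 48]
After line 3 (b.append mutates the shared list): a = [29, 50, 48, 52], b = [29, 50, 48, 52]
After line 4 (same = a is b; same object -> True): same = True

[29, 50, 48, 52]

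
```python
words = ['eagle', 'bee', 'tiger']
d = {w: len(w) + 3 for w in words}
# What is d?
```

{'eagle': 8, 'bee': 6, 'tiger': 8}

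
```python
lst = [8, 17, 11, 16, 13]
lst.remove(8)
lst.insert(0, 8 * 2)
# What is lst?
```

After line 1: lst = [8, 17, 11, 16, 13]
After line 2 (remove first 8): lst = [17, 11, 16, 13]
After line 3 (insert 16 at index 0): lst = [16, 17, 11, 16, 13]

[16, 17, 11, 16, 13]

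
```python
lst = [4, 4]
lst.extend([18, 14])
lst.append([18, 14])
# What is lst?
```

After line 1: lst = [4, 4]
After line 2 (extend unpacks [18, 14]): lst = [4, 4, 18, 14]
After line 3 (append adds [18, 14] as single element): lst = [4, 4, 18, 14, [18, 14]]

[4, 4, 18, 14, [18, 14]]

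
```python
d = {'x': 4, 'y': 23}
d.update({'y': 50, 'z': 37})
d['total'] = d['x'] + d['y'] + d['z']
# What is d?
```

After line 1: d = {'x': 4, 'y': 23}
After line 2 (y overwritten, z added): d = {'x': 4, 'y': 50, 'z': 37}
After line 3 (total = 4 + 50 + 37 = 91): d = {'x': 4, 'y': 50, 'z': 37, 'total': 91}

{'x': 4, 'y': 50, 'z': 37, 'total': 91}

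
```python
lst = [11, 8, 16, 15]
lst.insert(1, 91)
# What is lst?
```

[11, 91, 8, 16, 15]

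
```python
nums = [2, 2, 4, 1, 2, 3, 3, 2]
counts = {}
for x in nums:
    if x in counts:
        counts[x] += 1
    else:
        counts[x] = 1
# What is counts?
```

Initial: counts = {}, nums = [2, 2, 4, 1, 2, 3, 3, 2]
See 2: counts = {2: 1}
See 2: counts = {2: 2}
See 4: counts = {2: 2, 4: 1}
See 1: counts = {2: 2, 4: 1, 1: 1}
See 2: counts = {2: 3, 4: 1, 1: 1}
See 3: counts = {2: 3, 4: 1, 1: 1, 3: 1}
See 3: counts = {2: 3, 4: 1, 1: 1, 3: 2}
See 2: counts = {2: 4, 4: 1, 1: 1, 3: 2}

{2: 4, 4: 1, 1: 1, 3: 2}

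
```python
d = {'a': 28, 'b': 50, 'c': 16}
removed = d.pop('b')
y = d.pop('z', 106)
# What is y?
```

After line 1: d = {'a': 28, 'b': 50, 'c': 16}
After line 2 (pop 'b' returns 50): d = {'a': 28, 'c': 16}, removed = 50
After line 3 (pop 'z' missing, returns default 106): d = {'a': 28, 'c': 16}, y = 106

106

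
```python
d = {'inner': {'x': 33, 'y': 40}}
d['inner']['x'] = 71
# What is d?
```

After line 1: d = {'inner': {'x': 33, 'y': 40}}
After line 2 (inner x overwritten): d = {'inner': {'x': 71, 'y': 40}}

{'inner': {'x': 71, 'y': 40}}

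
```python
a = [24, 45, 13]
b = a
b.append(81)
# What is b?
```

After line 1: a = [24, 45, 13]
After line 2 (b = a is an alias, same object): a = [24, 45, 13], b = [24, 45, 13]
After line 3 (b.append mutates the shared list): a = [24, 45, 13, 81], b = [24, 45, 13, 81]

[24, 45, 13, 81]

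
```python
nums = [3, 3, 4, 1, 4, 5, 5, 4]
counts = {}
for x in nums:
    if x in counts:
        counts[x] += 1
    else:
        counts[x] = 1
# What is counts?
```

Initial: counts = {}, nums = [3, 3, 4, 1, 4, 5, 5, 4]
See 3: counts = {3: 1}
See 3: counts = {3: 2}
See 4: counts = {3: 2, 4: 1}
See 1: counts = {3: 2, 4: 1, 1: 1}
See 4: counts = {3: 2, 4: 2, 1: 1}
See 5: counts = {3: 2, 4: 2, 1: 1, 5: 1}
See 5: counts = {3: 2, 4: 2, 1: 1, 5: 2}
See 4: counts = {3: 2, 4: 3, 1: 1, 5: 2}

{3: 2, 4: 3, 1: 1, 5: 2}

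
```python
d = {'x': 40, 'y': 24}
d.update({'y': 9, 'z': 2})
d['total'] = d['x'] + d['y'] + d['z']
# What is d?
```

After line 1: d = {'x': 40, 'y': 24}
After line 2 (y overwritten, z added): d = {'x': 40, 'y': 9, 'z': 2}
After line 3 (total = 40 + 9 + 2 = 51): d = {'x': 40, 'y': 9, 'z': 2, 'total': 51}

{'x': 40, 'y': 9, 'z': 2, 'total': 51}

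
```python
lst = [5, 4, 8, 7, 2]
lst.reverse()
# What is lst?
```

[2, 7, 8, 4, 5]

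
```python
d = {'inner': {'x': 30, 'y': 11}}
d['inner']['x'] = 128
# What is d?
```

After line 1: d = {'inner': {'x': 30, 'y': 11}}
After line 2 (inner x overwritten): d = {'inner': {'x': 128, 'y': 11}}

{'inner': {'x': 128, 'y': 11}}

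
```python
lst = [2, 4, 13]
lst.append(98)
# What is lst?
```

[2, 4, 13, 98]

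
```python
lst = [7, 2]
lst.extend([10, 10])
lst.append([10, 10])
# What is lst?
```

After line 1: lst = [7, 2]
After line 2 (extend unpacks [10, 10]): lst = [7, 2, 10, 10]
After line 3 (append adds [10, 10] as single element): lst = [7, 2, 10, 10, [10, 10]]

[7, 2, 10, 10, [10, 10]]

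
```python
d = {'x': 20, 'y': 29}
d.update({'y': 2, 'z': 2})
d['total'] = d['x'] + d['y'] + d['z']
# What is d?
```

After line 1: d = {'x': 20, 'y': 29}
After line 2 (y overwritten, z added): d = {'x': 20, 'y': 2, 'z': 2}
After line 3 (total = 20 + 2 + 2 = 24): d = {'x': 20, 'y': 2, 'z': 2, 'total': 24}

{'x': 20, 'y': 2, 'z': 2, 'total': 24}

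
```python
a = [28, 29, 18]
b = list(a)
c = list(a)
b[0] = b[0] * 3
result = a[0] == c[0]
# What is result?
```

After line 1: a = [28, 29, 18]
After line 2 (b = list(a), copy): a = [28, 29, 18], b = [28, 29, 18]
After line 3 (c = list(a) is a copy, new object): c = [28, 29, 18]
After line 4 (b[0] = 28 * 3 = 84; only b mutates (copy)): a = [28, 29, 18], b = [84, 29, 18], c = [28, 29, 18]
After line 5 (a[0] = 28, c[0] = 28; result = True)

True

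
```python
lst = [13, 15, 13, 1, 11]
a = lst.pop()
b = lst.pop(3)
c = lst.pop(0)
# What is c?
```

After line 1: lst = [13, 15, 13, 1, 11]
After line 2 (pop() -> a = 11): lst = [13, 15, 13, 1]
After line 3 (pop(3) -> b = 1): lst = [13, 15, 13]
After line 4 (pop(0) -> c = 13): lst = [15, 13]

13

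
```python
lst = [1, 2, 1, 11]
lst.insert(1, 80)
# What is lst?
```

[1, 80, 2, 1, 11]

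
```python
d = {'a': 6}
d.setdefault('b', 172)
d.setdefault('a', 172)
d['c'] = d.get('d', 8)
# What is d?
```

After line 1: d = {'a': 6}
After line 2 (setdefault adds 'b'=172): d = {'a': 6, 'b': 172}
After line 3 (setdefault 'a' no-op, already exists): d = {'a': 6, 'b': 172}
After line 4 (get('d', 8) returns default since 'd' not in d): d = {'a': 6, 'b': 172, 'c': 8}

{'a': 6, 'b': 172, 'c': 8}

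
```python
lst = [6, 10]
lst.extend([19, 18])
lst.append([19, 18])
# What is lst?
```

After line 1: lst = [6, 10]
After line 2 (extend unpacks [19, 18]): lst = [6, 10, 19, 18]
After line 3 (append adds [19, 18] as single element): lst = [6, 10, 19, 18, [19, 18]]

[6, 10, 19, 18, [19, 18]]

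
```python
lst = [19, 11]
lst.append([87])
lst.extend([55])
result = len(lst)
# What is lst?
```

After line 1: lst = [19, 11]
After line 2 (append adds [87] as single element): lst = [19, 11, [87]]
After line 3 (extend unpacks [55], adds 55): lst = [19, 11, [87], 55]
After line 4: result = len(lst) = 4

[19, 11, [87], 55]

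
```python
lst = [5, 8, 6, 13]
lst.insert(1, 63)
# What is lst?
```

[5, 63, 8, 6, 13]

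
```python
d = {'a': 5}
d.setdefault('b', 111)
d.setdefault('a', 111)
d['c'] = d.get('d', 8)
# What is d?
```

After line 1: d = {'a': 5}
After line 2 (setdefault adds 'b'=111): d = {'a': 5, 'b': 111}
After line 3 (setdefault 'a' no-op, already exists): d = {'a': 5, 'b': 111}
After line 4 (get('d', 8) returns default since 'd' not in d): d = {'a': 5, 'b': 111, 'c': 8}

{'a': 5, 'b': 111, 'c': 8}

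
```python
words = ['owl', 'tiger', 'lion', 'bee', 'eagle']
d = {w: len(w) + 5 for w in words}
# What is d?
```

{'owl': 8, 'tiger': 10, 'lion': 9, 'bee': 8, 'eagle': 10}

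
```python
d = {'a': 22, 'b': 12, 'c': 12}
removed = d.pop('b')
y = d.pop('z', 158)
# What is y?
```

After line 1: d = {'a': 22, 'b': 12, 'c': 12}
After line 2 (pop 'b' returns 12): d = {'a': 22, 'c': 12}, removed = 12
After line 3 (pop 'z' missing, returns default 158): d = {'a': 22, 'c': 12}, y = 158

158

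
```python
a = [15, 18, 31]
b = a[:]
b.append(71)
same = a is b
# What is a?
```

After line 1: a = [15, 18, 31]
After line 2 (b = a[:] is a shallow copy, new object): a = [15, 18, 31], b = [15, 18, 31]
After line 3 (append only mutates b): a = [15, 18, 31], b = [15, 18, 31, 71]
After line 4 (same = a is b; different objects -> False): same = False

[15, 18, 31]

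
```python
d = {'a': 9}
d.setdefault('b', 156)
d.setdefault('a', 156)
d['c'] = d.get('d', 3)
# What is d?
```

After line 1: d = {'a': 9}
After line 2 (setdefault adds 'b'=156): d = {'a': 9, 'b': 156}
After line 3 (setdefault 'a' no-op, already exists): d = {'a': 9, 'b': 156}
After line 4 (get('d', 3) returns default since 'd' not in d): d = {'a': 9, 'b': 156, 'c': 3}

{'a': 9, 'b': 156, 'c': 3}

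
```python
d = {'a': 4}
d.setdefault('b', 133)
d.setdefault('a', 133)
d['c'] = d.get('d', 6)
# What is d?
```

After line 1: d = {'a': 4}
After line 2 (setdefault adds 'b'=133): d = {'a': 4, 'b': 133}
After line 3 (setdefault 'a' no-op, already exists): d = {'a': 4, 'b': 133}
After line 4 (get('d', 6) returns default since 'd' not in d): d = {'a': 4, 'b': 133, 'c': 6}

{'a': 4, 'b': 133, 'c': 6}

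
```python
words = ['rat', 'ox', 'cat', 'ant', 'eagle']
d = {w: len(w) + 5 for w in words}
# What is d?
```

{'rat': 8, 'ox': 7, 'cat': 8, 'ant': 8, 'eagle': 10}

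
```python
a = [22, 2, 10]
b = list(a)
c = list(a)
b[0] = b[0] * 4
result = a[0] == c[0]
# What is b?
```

After line 1: a = [22, 2, 10]
After line 2 (b = list(a), copy): a = [22, 2, 10], b = [22, 2, 10]
After line 3 (c = list(a) is a copy, new object): c = [22, 2, 10]
After line 4 (b[0] = 22 * 4 = 88; only b mutates (copy)): a = [22, 2, 10], b = [88, 2, 10], c = [22, 2, 10]
After line 5 (a[0] = 22, c[0] = 22; result = True)

[88, 2, 10]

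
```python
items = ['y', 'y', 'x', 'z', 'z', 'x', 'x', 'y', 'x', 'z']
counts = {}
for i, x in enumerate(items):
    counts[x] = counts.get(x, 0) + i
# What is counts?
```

Initial: counts = {}, items = ['y', 'y', 'x', 'z', 'z', 'x', 'x', 'y', 'x', 'z']
i=0, x='y': counts = {'y': 0}
i=1, x='y': counts = {'y': 1}
i=2, x='x': counts = {'y': 1, 'x': 2}
i=3, x='z': counts = {'y': 1, 'x': 2, 'z': 3}
i=4, x='z': counts = {'y': 1, 'x': 2, 'z': 7}
i=5, x='x': counts = {'y': 1, 'x': 7, 'z': 7}
i=6, x='x': counts = {'y': 1, 'x': 13, 'z': 7}
i=7, x='y': counts = {'y': 8, 'x': 13, 'z': 7}
i=8, x='x': counts = {'y': 8, 'x': 21, 'z': 7}
i=9, x='z': counts = {'y': 8, 'x': 21, 'z': 16}

{'y': 8, 'x': 21, 'z': 16}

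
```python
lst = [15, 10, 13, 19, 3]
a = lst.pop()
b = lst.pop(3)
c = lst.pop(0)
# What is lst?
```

After line 1: lst = [15, 10, 13, 19, 3]
After line 2 (pop() -> a = 3): lst = [15, 10, 13, 19]
After line 3 (pop(3) -> b = 19): lst = [15, 10, 13]
After line 4 (pop(0) -> c = 15): lst = [10, 13]

[10, 13]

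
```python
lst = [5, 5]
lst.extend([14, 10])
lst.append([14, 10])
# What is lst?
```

After line 1: lst = [5, 5]
After line 2 (extend unpacks [14, 10]): lst = [5, 5, 14, 10]
After line 3 (append adds [14, 10] as single element): lst = [5, 5, 14, 10, [14, 10]]

[5, 5, 14, 10, [14, 10]]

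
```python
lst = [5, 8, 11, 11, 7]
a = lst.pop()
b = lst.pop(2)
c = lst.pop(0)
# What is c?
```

After line 1: lst = [5, 8, 11, 11, 7]
After line 2 (pop() -> a = 7): lst = [5, 8, 11, 11]
After line 3 (pop(2) -> b = 11): lst = [5, 8, 11]
After line 4 (pop(0) -> c = 5): lst = [8, 11]

5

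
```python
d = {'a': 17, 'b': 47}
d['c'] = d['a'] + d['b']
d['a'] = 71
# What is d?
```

After line 1: d = {'a': 17, 'b': 47}
After line 2 (d['c'] = 17 + 47): d = {'a': 17, 'b': 47, 'c': 64}
After line 3: d = {'a': 71, 'b': 47, 'c': 64}

{'a': 71, 'b': 47, 'c': 64}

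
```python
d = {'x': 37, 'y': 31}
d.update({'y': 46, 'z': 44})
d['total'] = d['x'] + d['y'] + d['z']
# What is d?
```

After line 1: d = {'x': 37, 'y': 31}
After line 2 (y overwritten, z added): d = {'x': 37, 'y': 46, 'z': 44}
After line 3 (total = 37 + 46 + 44 = 127): d = {'x': 37, 'y': 46, 'z': 44, 'total': 127}

{'x': 37, 'y': 46, 'z': 44, 'total': 127}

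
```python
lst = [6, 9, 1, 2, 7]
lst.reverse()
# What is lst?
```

[7, 2, 1, 9, 6]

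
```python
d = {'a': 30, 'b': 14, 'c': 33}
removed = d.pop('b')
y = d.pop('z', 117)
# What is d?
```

After line 1: d = {'a': 30, 'b': 14, 'c': 33}
After line 2 (pop 'b' returns 14): d = {'a': 30, 'c': 33}, removed = 14
After line 3 (pop 'z' missing, returns default 117): d = {'a': 30, 'c': 33}, y = 117

{'a': 30, 'c': 33}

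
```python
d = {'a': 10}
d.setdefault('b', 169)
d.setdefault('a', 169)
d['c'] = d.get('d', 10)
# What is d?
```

After line 1: d = {'a': 10}
After line 2 (setdefault adds 'b'=169): d = {'a': 10, 'b': 169}
After line 3 (setdefault 'a' no-op, already exists): d = {'a': 10, 'b': 169}
After line 4 (get('d', 10) returns default since 'd' not in d): d = {'a': 10, 'b': 169, 'c': 10}

{'a': 10, 'b': 169, 'c': 10}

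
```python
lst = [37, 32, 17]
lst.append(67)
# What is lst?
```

[37, 32, 17, 67]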